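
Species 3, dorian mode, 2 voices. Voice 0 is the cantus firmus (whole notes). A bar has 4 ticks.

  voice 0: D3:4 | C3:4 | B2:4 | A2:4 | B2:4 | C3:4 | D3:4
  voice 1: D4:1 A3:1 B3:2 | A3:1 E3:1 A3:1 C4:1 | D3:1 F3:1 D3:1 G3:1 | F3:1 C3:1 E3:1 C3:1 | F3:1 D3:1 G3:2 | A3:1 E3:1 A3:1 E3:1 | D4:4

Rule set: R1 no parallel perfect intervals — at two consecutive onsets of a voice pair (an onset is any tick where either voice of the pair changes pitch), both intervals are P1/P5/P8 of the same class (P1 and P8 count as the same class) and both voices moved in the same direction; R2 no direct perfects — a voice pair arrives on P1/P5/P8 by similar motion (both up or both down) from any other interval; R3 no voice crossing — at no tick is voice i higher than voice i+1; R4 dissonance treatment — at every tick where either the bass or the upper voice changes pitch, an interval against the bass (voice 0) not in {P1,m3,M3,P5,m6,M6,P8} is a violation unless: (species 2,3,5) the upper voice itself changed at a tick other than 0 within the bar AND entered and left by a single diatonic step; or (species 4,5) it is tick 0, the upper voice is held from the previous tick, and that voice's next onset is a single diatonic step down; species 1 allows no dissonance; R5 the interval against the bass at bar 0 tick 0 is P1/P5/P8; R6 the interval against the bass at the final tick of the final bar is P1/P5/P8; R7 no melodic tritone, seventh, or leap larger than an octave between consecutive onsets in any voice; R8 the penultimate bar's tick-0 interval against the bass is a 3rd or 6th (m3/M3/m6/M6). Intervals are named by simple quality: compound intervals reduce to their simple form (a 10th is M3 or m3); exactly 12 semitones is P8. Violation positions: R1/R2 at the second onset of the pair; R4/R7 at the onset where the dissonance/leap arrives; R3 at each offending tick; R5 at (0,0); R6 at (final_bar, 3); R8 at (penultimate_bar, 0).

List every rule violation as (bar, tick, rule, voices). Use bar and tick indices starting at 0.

(2, 0, R7, (1,))
(2, 1, R4, (0, 1))
(4, 0, R4, (0, 1))
(6, 0, R2, (0, 1))
(6, 0, R7, (1,))

bar 0: v0=D3 v1=D4 downbeat P8
bar 1: v0=C3 v1=A3 downbeat M6
bar 2: v0=B2 v1=D3 downbeat m3
bar 3: v0=A2 v1=F3 downbeat m6
bar 4: v0=B2 v1=F3 downbeat TT
bar 5: v0=C3 v1=A3 downbeat M6
bar 6: v0=D3 v1=D4 downbeat P8
  -> R7 @ bar 2 tick 0 v(1,): C4->D3 leap 10st
  -> R4 @ bar 2 tick 1 v(0, 1): B2/F3 TT untreated
  -> R4 @ bar 4 tick 0 v(0, 1): B2/F3 TT untreated
  -> R2 @ bar 6 tick 0 v(0, 1): C3/E3 M3 -> D3/D4 P8 similar
  -> R7 @ bar 6 tick 0 v(1,): E3->D4 leap 10st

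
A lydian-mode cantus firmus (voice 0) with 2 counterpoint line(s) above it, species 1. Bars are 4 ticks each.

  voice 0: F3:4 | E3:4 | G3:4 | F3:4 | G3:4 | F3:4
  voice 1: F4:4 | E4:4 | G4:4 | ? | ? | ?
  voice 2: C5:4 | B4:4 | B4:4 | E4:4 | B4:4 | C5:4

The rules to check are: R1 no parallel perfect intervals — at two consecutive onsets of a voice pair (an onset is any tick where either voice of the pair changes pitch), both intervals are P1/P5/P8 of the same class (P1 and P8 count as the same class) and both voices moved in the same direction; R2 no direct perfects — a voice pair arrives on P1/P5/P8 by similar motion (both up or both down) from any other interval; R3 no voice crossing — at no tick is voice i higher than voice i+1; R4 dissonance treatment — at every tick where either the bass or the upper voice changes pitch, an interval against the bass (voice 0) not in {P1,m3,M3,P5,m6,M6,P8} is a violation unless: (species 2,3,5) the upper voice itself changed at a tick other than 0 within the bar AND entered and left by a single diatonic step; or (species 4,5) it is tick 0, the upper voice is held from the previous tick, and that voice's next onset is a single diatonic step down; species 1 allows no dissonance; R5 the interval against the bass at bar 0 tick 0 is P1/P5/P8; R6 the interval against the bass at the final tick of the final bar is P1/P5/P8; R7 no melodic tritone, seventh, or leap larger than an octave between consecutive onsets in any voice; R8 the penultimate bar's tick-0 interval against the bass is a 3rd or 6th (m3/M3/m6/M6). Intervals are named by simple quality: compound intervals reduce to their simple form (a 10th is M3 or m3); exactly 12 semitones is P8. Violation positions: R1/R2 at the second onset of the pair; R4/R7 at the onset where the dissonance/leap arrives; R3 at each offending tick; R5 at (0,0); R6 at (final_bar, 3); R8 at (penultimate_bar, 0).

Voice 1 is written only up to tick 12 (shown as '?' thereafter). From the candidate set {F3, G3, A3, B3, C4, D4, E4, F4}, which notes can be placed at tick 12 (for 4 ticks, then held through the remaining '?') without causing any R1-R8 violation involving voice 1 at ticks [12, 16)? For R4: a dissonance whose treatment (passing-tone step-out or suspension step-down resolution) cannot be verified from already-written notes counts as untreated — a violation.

{D4}

F3: violates R1,R7
G3: violates R4
A3: violates R2,R7
B3: violates R4
C4: violates R2
D4: legal
E4: violates R2,R4
F4: violates R1,R3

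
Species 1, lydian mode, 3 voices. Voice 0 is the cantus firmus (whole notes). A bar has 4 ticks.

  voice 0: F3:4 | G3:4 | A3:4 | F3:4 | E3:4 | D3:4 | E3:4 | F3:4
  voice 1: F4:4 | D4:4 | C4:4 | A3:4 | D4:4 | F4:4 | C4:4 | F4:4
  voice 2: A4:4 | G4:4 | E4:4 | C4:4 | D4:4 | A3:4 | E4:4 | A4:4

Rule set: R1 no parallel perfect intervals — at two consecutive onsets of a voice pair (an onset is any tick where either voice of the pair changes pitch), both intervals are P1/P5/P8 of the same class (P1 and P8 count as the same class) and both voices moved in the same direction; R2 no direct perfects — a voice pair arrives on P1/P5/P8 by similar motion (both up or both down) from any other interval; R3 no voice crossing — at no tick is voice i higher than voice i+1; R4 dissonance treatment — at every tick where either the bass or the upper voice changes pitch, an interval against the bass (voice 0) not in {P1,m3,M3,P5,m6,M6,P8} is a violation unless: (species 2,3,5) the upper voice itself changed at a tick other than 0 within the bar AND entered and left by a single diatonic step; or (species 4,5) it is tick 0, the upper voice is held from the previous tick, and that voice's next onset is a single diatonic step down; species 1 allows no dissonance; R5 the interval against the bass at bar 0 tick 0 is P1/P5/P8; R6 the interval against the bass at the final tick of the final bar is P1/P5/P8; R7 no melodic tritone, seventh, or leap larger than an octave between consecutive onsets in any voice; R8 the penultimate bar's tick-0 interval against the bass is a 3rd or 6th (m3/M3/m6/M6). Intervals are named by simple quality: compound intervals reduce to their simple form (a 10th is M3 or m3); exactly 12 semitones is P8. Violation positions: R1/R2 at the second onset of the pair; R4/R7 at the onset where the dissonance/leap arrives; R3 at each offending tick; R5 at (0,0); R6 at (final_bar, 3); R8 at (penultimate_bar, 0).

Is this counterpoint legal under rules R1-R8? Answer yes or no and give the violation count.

No (14 violations)

bar 0: v0=F3 v1=F4 v2=A4 (M3)
bar 1: v0=G3 v1=D4 v2=G4 (P8)
bar 2: v0=A3 v1=C4 v2=E4 (P5)
bar 3: v0=F3 v1=A3 v2=C4 (P5)
bar 4: v0=E3 v1=D4 v2=D4 (m7)
bar 5: v0=D3 v1=F4 v2=A3 (P5)
bar 6: v0=E3 v1=C4 v2=E4 (P8)
bar 7: v0=F3 v1=F4 v2=A4 (M3)
  R5 @ bar0.0: opens on M3
  R1 @ bar3.0: A3/E4 P5 -> F3/C4 P5 similar
  R2 @ bar4.0: A3/C4 m3 -> D4/D4 P1 similar
  R4 @ bar4.0: E3/D4 m7 untreated
  R4 @ bar4.0: E3/D4 m7 untreated
  R2 @ bar5.0: E3/D4 m7 -> D3/A3 P5 similar
  R3 @ bar5.0: F4 above A3
  R3 @ bar5.1: F4 above A3
  R3 @ bar5.2: F4 above A3
  R3 @ bar5.3: F4 above A3
  R2 @ bar6.0: D3/A3 P5 -> E3/E4 P8 similar
  R8 @ bar6.0: penult P8 not 3rd/6th
  R2 @ bar7.0: E3/C4 m6 -> F3/F4 P8 similar
  R6 @ bar7.3: closes on M3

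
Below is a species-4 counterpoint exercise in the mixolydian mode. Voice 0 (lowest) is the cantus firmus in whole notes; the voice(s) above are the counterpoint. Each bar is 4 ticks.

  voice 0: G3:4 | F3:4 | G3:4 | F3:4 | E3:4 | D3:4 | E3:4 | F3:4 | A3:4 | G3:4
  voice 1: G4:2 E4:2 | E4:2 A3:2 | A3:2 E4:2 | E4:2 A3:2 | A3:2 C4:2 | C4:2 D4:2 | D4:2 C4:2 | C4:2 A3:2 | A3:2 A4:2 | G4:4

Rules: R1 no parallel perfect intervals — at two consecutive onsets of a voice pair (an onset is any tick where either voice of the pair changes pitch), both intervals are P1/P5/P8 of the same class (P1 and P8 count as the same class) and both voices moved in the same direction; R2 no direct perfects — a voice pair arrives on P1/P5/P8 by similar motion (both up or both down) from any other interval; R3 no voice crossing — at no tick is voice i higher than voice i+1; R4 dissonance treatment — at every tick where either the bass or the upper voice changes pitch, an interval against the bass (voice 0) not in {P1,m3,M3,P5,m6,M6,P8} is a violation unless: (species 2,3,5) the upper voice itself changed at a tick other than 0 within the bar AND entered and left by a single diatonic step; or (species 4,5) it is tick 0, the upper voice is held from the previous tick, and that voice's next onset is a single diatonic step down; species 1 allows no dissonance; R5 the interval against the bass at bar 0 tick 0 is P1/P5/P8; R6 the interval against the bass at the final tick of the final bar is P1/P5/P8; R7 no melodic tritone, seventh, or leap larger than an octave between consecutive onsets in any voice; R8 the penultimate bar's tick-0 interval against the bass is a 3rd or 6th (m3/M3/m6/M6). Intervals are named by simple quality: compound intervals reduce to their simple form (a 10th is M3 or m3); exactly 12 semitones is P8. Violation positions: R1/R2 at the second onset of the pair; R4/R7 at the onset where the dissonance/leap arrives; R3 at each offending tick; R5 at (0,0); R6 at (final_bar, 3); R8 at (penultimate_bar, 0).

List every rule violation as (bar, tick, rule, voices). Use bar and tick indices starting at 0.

bar 0: v0=G3 v1=G4 downbeat P8
bar 1: v0=F3 v1=E4 downbeat M7
bar 2: v0=G3 v1=A3 downbeat M2
bar 3: v0=F3 v1=E4 downbeat M7
bar 4: v0=E3 v1=A3 downbeat P4
bar 5: v0=D3 v1=C4 downbeat m7
bar 6: v0=E3 v1=D4 downbeat m7
bar 7: v0=F3 v1=C4 downbeat P5
bar 8: v0=A3 v1=A3 downbeat P1
bar 9: v0=G3 v1=G4 downbeat P8
  -> R4 @ bar 1 tick 0 v(0, 1): F3/E4 M7 untreated
  -> R4 @ bar 2 tick 0 v(0, 1): G3/A3 M2 untreated
  -> R4 @ bar 3 tick 0 v(0, 1): F3/E4 M7 untreated
  -> R4 @ bar 4 tick 0 v(0, 1): E3/A3 P4 untreated
  -> R4 @ bar 5 tick 0 v(0, 1): D3/C4 m7 untreated
  -> R8 @ bar 8 tick 0 v(0, 1): penult P1 not 3rd/6th
  -> R1 @ bar 9 tick 0 v(0, 1): A3/A4 P8 -> G3/G4 P8 similar

(1, 0, R4, (0, 1))
(2, 0, R4, (0, 1))
(3, 0, R4, (0, 1))
(4, 0, R4, (0, 1))
(5, 0, R4, (0, 1))
(8, 0, R8, (0, 1))
(9, 0, R1, (0, 1))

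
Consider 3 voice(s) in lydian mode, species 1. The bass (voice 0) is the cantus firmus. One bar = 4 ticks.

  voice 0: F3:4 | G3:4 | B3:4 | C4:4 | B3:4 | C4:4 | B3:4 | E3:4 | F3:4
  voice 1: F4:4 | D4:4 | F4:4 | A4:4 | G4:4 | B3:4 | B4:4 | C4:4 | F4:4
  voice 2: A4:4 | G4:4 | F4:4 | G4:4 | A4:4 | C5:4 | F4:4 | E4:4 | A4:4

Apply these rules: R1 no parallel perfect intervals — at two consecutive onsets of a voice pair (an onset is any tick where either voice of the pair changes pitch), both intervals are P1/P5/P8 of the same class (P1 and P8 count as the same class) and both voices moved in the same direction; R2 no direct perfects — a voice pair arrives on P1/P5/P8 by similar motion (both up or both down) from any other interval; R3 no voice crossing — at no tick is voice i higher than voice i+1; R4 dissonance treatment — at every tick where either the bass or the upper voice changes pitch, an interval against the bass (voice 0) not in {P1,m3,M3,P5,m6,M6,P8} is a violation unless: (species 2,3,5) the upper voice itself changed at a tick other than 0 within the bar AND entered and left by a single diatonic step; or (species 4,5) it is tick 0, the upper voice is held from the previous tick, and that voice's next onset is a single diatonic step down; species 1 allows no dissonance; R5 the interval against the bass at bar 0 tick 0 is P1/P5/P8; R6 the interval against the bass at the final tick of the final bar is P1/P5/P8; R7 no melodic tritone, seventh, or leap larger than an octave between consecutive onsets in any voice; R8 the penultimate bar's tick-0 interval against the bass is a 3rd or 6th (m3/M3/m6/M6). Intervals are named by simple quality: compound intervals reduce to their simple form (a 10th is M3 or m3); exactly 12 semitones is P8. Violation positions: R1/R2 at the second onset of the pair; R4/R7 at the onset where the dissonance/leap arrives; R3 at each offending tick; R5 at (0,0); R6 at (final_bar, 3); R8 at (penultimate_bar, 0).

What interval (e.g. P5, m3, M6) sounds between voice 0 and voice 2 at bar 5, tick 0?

voice 0=C4 voice 2=C5 -> P8

P8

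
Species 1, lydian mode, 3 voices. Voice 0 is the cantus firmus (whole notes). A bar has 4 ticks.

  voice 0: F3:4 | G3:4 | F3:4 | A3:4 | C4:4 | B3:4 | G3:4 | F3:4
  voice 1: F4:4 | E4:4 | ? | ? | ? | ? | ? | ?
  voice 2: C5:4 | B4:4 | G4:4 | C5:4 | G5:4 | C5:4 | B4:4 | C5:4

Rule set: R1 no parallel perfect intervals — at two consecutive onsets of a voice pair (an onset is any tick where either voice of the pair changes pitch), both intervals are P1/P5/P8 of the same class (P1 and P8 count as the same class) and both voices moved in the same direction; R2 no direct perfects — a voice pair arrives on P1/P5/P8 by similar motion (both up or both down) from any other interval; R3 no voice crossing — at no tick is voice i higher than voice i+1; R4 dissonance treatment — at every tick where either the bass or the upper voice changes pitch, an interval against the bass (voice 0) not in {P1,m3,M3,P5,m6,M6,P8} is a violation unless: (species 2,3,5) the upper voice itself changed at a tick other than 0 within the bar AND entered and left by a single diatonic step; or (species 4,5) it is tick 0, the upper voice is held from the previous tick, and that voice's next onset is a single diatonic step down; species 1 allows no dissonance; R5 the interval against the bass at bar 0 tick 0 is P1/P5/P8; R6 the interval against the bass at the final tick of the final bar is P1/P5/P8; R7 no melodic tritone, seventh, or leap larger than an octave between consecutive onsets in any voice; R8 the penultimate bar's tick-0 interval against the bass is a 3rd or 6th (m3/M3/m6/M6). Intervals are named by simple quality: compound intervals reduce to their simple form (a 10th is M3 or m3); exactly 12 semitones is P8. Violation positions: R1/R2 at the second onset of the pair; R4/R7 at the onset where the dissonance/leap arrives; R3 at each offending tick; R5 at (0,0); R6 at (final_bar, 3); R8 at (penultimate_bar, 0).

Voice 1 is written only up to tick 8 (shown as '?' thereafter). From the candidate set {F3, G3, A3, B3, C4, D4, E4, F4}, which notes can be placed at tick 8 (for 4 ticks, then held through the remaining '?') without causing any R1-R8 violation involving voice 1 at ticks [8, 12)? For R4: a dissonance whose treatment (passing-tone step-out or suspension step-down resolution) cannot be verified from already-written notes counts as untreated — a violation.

{A3, D4, F4}

F3: violates R2,R7
G3: violates R2,R4
A3: legal
B3: violates R4
C4: violates R1,R2
D4: legal
E4: violates R4
F4: legal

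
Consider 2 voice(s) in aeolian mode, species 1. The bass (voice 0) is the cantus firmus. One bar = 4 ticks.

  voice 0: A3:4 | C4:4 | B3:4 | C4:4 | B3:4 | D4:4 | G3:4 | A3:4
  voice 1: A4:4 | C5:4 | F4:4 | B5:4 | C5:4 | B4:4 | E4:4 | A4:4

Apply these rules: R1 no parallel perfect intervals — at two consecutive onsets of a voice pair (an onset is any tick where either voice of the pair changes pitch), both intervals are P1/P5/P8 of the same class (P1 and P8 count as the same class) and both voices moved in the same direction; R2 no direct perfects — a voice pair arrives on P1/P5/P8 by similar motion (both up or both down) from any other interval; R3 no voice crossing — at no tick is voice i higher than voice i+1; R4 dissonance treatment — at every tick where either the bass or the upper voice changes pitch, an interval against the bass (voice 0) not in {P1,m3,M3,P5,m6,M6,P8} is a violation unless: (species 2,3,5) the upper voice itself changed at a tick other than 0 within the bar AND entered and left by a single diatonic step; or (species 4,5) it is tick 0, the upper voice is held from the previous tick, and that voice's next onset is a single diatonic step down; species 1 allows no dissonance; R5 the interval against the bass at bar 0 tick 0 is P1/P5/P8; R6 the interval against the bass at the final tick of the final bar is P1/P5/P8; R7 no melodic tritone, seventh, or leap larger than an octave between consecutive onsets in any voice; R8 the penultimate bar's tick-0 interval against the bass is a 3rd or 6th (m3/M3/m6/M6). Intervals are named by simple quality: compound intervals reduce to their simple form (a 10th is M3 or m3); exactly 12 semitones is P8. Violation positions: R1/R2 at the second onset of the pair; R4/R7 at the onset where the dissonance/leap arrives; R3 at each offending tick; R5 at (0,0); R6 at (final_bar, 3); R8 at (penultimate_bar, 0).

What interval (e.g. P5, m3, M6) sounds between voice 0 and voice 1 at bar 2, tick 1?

voice 0=B3 voice 1=F4 -> TT

TT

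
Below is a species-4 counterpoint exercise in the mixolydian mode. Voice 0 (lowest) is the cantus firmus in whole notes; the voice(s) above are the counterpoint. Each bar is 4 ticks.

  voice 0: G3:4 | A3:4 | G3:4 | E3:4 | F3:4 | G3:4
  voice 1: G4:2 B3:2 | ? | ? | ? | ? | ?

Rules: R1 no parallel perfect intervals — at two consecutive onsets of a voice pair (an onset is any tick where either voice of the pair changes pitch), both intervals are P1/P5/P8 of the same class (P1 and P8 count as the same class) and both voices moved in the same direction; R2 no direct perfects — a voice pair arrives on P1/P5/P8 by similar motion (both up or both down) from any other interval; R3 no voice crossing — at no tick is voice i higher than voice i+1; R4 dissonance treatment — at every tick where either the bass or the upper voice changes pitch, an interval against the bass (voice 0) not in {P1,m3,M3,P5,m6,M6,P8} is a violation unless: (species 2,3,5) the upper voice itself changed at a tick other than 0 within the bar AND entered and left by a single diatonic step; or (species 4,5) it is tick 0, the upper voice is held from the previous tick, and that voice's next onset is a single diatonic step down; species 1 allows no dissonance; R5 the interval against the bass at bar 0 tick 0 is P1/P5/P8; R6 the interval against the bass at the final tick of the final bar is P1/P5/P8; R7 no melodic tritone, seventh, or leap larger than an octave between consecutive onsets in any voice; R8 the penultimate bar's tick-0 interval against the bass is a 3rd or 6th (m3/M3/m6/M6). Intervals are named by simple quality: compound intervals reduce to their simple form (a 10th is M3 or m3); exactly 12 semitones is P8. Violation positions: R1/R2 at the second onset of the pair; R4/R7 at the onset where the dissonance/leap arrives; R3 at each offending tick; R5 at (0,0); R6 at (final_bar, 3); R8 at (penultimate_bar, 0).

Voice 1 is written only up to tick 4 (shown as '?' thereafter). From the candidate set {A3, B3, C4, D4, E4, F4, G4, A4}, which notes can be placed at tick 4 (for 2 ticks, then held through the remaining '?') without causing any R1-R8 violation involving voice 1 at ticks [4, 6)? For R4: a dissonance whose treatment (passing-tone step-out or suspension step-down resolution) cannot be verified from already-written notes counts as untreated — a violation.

A3: legal
B3: violates R4
C4: legal
D4: violates R4
E4: violates R2
F4: violates R7
G4: violates R4
A4: violates R2,R7

{A3, C4}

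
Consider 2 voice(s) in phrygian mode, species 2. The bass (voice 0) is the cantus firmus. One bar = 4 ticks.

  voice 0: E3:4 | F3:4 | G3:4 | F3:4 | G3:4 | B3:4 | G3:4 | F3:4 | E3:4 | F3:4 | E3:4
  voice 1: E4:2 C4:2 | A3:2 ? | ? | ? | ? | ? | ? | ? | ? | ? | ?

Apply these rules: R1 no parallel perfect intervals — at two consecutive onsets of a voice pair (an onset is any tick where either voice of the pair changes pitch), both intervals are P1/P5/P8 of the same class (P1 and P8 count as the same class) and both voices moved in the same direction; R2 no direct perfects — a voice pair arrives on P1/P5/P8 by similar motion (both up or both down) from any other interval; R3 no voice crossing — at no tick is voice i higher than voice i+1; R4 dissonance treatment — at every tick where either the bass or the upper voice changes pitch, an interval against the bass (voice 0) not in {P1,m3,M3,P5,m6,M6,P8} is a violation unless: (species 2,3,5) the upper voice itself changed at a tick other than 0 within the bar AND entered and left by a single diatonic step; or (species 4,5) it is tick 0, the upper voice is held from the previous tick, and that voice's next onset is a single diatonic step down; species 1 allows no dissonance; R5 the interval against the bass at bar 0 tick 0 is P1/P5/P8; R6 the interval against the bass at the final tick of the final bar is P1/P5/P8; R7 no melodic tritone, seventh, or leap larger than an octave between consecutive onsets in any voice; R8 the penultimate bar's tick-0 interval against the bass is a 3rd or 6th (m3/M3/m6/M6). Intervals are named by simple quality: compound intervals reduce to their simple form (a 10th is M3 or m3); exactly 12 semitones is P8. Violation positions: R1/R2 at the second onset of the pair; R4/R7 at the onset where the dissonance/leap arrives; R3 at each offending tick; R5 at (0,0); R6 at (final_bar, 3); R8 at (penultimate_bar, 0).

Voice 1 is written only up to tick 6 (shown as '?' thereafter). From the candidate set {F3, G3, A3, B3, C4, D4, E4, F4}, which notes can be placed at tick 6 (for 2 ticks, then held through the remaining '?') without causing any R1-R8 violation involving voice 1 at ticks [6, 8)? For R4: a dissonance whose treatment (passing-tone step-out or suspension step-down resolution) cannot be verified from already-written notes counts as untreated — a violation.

F3: legal
G3: violates R4
A3: legal
B3: violates R4
C4: legal
D4: legal
E4: violates R4
F4: legal

{A3, C4, D4, F3, F4}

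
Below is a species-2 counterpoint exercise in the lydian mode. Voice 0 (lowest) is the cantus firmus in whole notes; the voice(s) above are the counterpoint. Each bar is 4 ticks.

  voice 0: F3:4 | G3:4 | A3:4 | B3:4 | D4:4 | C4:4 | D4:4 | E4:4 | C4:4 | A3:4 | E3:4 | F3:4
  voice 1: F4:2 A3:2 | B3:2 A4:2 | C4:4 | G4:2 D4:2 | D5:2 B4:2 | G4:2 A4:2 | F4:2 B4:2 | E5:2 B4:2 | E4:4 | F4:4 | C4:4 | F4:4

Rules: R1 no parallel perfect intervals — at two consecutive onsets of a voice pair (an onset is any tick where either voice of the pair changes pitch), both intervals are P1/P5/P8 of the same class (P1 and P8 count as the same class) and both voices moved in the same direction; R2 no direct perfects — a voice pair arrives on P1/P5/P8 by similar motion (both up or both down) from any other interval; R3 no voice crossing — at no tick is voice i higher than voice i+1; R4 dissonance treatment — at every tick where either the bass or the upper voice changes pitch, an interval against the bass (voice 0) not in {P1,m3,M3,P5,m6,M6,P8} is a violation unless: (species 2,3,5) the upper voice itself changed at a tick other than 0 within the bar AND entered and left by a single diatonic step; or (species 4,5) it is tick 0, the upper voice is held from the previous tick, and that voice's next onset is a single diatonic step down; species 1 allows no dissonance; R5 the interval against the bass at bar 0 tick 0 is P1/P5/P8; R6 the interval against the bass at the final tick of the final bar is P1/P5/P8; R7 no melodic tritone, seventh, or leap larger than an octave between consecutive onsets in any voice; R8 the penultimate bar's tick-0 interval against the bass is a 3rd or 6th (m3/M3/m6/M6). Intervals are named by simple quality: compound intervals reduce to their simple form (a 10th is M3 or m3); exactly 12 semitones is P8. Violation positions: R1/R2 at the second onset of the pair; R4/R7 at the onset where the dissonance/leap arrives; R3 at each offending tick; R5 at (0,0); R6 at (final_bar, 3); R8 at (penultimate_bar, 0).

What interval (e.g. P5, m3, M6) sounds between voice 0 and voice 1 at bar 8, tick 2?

M3

voice 0=C4 voice 1=E4 -> M3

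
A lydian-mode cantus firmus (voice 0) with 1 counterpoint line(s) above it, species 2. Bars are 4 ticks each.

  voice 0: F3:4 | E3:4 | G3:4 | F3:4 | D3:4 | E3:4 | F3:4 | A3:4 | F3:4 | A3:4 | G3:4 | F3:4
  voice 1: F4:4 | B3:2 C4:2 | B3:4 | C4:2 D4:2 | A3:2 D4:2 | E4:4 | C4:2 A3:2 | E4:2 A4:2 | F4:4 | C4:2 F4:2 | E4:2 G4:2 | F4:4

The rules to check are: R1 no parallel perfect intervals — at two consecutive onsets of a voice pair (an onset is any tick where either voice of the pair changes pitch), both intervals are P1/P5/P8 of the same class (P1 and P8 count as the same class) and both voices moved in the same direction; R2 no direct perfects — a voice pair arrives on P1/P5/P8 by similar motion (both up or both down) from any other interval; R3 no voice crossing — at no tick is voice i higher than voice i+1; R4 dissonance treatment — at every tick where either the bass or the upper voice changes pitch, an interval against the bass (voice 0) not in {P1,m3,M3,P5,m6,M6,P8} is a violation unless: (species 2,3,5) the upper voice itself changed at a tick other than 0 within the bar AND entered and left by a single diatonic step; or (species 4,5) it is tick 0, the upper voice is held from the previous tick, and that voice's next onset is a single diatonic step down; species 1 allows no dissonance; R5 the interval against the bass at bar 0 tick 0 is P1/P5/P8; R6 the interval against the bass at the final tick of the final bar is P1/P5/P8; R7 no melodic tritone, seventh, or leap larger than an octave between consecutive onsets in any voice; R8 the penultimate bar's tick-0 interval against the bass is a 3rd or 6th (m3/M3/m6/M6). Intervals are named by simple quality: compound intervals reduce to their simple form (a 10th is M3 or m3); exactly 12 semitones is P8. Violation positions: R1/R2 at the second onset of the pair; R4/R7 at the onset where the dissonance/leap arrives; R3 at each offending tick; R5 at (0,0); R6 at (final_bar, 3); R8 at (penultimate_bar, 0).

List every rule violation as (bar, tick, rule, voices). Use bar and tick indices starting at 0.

bar 0: v0=F3 v1=F4 downbeat P8
bar 1: v0=E3 v1=B3 downbeat P5
bar 2: v0=G3 v1=B3 downbeat M3
bar 3: v0=F3 v1=C4 downbeat P5
bar 4: v0=D3 v1=A3 downbeat P5
bar 5: v0=E3 v1=E4 downbeat P8
bar 6: v0=F3 v1=C4 downbeat P5
bar 7: v0=A3 v1=E4 downbeat P5
bar 8: v0=F3 v1=F4 downbeat P8
bar 9: v0=A3 v1=C4 downbeat m3
bar 10: v0=G3 v1=E4 downbeat M6
bar 11: v0=F3 v1=F4 downbeat P8
  -> R2 @ bar 1 tick 0 v(0, 1): F3/F4 P8 -> E3/B3 P5 similar
  -> R7 @ bar 1 tick 0 v(1,): F4->B3 leap 6st
  -> R2 @ bar 4 tick 0 v(0, 1): F3/D4 M6 -> D3/A3 P5 similar
  -> R1 @ bar 5 tick 0 v(0, 1): D3/D4 P8 -> E3/E4 P8 similar
  -> R2 @ bar 7 tick 0 v(0, 1): F3/A3 M3 -> A3/E4 P5 similar
  -> R1 @ bar 8 tick 0 v(0, 1): A3/A4 P8 -> F3/F4 P8 similar
  -> R1 @ bar 11 tick 0 v(0, 1): G3/G4 P8 -> F3/F4 P8 similar

(1, 0, R2, (0, 1))
(1, 0, R7, (1,))
(4, 0, R2, (0, 1))
(5, 0, R1, (0, 1))
(7, 0, R2, (0, 1))
(8, 0, R1, (0, 1))
(11, 0, R1, (0, 1))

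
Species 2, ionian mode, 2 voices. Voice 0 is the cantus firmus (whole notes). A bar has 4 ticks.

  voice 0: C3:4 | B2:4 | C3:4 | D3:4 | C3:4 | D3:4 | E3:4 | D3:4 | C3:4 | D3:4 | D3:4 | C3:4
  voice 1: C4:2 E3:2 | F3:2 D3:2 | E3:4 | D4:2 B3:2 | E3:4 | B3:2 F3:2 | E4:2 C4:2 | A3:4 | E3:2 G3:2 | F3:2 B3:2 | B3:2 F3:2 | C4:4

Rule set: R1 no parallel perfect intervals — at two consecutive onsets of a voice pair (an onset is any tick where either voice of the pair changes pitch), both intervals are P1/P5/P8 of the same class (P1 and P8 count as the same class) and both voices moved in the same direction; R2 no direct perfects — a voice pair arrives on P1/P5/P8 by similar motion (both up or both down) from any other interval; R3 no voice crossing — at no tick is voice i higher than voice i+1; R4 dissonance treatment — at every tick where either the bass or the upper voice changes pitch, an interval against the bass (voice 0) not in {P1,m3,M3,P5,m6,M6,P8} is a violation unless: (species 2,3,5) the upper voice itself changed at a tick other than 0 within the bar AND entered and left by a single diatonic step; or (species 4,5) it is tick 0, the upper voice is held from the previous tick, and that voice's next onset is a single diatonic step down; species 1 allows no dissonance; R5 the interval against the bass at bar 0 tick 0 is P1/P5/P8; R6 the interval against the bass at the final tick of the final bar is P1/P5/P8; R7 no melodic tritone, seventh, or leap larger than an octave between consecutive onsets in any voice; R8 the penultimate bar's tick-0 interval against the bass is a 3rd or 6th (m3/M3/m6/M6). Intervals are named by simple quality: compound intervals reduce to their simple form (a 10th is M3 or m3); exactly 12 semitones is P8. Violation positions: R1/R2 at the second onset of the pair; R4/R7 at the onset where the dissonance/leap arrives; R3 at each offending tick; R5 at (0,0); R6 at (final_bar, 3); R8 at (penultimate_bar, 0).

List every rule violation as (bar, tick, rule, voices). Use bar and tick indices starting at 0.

bar 0: v0=C3 v1=C4 downbeat P8
bar 1: v0=B2 v1=F3 downbeat TT
bar 2: v0=C3 v1=E3 downbeat M3
bar 3: v0=D3 v1=D4 downbeat P8
bar 4: v0=C3 v1=E3 downbeat M3
bar 5: v0=D3 v1=B3 downbeat M6
bar 6: v0=E3 v1=E4 downbeat P8
bar 7: v0=D3 v1=A3 downbeat P5
bar 8: v0=C3 v1=E3 downbeat M3
bar 9: v0=D3 v1=F3 downbeat m3
bar 10: v0=D3 v1=B3 downbeat M6
bar 11: v0=C3 v1=C4 downbeat P8
  -> R4 @ bar 1 tick 0 v(0, 1): B2/F3 TT untreated
  -> R2 @ bar 3 tick 0 v(0, 1): C3/E3 M3 -> D3/D4 P8 similar
  -> R7 @ bar 3 tick 0 v(1,): E3->D4 leap 10st
  -> R7 @ bar 5 tick 2 v(1,): B3->F3 leap 6st
  -> R2 @ bar 6 tick 0 v(0, 1): D3/F3 m3 -> E3/E4 P8 similar
  -> R7 @ bar 6 tick 0 v(1,): F3->E4 leap 11st
  -> R2 @ bar 7 tick 0 v(0, 1): E3/C4 m6 -> D3/A3 P5 similar
  -> R7 @ bar 9 tick 2 v(1,): F3->B3 leap 6st
  -> R7 @ bar 10 tick 2 v(1,): B3->F3 leap 6st

(1, 0, R4, (0, 1))
(3, 0, R2, (0, 1))
(3, 0, R7, (1,))
(5, 2, R7, (1,))
(6, 0, R2, (0, 1))
(6, 0, R7, (1,))
(7, 0, R2, (0, 1))
(9, 2, R7, (1,))
(10, 2, R7, (1,))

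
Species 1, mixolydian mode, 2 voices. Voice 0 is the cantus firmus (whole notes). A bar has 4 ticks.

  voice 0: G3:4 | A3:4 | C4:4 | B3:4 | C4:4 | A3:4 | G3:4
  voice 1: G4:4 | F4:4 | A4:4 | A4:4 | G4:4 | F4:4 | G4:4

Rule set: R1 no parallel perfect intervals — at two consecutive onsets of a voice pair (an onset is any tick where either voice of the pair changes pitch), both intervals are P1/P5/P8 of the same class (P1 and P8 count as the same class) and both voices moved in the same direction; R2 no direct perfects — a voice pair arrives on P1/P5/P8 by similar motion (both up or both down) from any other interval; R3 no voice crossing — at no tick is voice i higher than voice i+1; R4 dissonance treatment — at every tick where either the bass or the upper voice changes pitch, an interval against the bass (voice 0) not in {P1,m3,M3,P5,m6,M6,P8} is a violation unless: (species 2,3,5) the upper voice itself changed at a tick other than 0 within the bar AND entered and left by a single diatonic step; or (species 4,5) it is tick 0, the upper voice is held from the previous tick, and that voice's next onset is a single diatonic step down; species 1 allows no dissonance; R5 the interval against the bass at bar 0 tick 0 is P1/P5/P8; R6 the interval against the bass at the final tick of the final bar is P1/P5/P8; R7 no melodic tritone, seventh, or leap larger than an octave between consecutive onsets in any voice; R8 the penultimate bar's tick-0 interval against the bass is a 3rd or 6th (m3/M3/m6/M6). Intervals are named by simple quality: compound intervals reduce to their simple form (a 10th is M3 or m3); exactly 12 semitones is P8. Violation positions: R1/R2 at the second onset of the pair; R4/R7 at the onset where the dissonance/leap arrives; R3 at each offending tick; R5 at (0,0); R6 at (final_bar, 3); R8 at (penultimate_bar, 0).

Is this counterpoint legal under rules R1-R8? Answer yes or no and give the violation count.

No (1 violations)

bar 0: v0=G3 v1=G4 (P8)
bar 1: v0=A3 v1=F4 (m6)
bar 2: v0=C4 v1=A4 (M6)
bar 3: v0=B3 v1=A4 (m7)
bar 4: v0=C4 v1=G4 (P5)
bar 5: v0=A3 v1=F4 (m6)
bar 6: v0=G3 v1=G4 (P8)
  R4 @ bar3.0: B3/A4 m7 untreated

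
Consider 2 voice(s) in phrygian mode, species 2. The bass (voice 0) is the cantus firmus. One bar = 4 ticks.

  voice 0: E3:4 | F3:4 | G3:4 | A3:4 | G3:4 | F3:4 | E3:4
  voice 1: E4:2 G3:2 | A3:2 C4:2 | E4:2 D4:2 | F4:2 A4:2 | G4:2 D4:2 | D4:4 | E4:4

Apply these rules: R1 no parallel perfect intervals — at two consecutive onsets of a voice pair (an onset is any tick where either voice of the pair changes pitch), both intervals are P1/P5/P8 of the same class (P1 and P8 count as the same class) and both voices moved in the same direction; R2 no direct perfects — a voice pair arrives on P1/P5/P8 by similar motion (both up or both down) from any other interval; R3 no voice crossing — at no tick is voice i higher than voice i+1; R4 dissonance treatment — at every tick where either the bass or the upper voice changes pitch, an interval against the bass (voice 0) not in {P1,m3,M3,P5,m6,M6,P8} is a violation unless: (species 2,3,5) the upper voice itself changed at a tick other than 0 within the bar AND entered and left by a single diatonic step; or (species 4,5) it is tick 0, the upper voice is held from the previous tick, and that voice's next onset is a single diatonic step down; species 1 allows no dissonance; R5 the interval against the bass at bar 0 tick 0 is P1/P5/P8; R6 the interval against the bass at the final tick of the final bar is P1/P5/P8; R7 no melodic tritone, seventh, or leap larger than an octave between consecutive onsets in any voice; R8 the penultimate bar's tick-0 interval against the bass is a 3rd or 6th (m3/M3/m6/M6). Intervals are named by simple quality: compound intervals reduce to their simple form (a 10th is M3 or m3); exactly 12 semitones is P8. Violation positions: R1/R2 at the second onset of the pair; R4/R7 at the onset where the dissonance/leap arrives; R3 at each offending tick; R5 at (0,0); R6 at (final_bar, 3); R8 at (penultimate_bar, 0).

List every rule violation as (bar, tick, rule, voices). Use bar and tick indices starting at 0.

bar 0: v0=E3 v1=E4 downbeat P8
bar 1: v0=F3 v1=A3 downbeat M3
bar 2: v0=G3 v1=E4 downbeat M6
bar 3: v0=A3 v1=F4 downbeat m6
bar 4: v0=G3 v1=G4 downbeat P8
bar 5: v0=F3 v1=D4 downbeat M6
bar 6: v0=E3 v1=E4 downbeat P8
  -> R1 @ bar 4 tick 0 v(0, 1): A3/A4 P8 -> G3/G4 P8 similar

(4, 0, R1, (0, 1))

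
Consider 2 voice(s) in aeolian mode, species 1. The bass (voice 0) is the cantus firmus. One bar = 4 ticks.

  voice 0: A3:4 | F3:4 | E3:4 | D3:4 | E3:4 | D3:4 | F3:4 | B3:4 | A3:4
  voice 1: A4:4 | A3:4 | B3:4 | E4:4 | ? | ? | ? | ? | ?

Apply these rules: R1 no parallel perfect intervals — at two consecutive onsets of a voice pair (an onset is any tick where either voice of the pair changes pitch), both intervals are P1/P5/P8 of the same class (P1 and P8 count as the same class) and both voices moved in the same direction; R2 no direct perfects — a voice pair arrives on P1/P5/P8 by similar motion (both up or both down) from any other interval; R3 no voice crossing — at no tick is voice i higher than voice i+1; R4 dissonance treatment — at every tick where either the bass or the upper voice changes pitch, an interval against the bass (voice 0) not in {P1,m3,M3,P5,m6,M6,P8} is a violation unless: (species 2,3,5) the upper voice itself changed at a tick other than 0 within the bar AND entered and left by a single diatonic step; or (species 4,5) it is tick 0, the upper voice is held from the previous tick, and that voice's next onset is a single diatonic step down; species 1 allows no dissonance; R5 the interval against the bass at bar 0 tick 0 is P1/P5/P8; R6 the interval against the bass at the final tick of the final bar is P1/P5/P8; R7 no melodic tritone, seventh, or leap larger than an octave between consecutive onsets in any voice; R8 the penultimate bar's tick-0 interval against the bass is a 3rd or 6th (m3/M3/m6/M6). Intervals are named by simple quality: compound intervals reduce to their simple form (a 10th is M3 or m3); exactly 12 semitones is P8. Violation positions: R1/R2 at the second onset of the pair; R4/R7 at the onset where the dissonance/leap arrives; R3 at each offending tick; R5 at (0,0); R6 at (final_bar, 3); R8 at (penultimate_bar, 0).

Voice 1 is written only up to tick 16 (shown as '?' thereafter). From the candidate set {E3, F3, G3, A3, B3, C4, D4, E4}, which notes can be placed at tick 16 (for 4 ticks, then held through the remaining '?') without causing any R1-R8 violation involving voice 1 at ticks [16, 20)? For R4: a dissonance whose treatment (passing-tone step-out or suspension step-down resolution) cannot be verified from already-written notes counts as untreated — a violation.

E3: legal
F3: violates R4,R7
G3: legal
A3: violates R4
B3: legal
C4: legal
D4: violates R4
E4: legal

{B3, C4, E3, E4, G3}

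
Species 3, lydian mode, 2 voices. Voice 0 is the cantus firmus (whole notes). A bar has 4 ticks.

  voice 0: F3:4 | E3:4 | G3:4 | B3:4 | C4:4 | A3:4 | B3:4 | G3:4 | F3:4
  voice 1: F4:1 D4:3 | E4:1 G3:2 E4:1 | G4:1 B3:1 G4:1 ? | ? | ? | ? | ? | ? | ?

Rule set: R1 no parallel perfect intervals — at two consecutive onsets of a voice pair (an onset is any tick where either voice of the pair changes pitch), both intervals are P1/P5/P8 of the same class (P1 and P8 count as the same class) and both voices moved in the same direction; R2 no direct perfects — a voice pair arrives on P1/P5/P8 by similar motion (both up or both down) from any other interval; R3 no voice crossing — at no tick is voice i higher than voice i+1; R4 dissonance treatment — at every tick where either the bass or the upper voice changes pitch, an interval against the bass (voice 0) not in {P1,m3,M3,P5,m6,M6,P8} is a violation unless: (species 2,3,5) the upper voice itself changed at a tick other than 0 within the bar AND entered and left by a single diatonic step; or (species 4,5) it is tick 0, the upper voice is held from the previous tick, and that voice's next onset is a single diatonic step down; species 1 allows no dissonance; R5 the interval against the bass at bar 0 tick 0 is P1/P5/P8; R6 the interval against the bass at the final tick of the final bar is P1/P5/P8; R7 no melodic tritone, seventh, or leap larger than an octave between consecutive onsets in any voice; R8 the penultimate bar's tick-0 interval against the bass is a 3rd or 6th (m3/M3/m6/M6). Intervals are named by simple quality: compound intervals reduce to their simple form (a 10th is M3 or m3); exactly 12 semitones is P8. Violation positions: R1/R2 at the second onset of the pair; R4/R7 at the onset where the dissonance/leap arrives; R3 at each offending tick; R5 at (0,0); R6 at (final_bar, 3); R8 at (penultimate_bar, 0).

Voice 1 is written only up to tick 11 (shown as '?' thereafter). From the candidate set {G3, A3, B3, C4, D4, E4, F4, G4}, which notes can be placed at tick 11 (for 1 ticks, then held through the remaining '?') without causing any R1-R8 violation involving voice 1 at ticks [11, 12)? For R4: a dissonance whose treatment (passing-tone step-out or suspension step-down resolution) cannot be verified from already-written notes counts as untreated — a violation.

G3: legal
A3: violates R4,R7
B3: legal
C4: violates R4
D4: legal
E4: legal
F4: violates R4
G4: legal

{B3, D4, E4, G3, G4}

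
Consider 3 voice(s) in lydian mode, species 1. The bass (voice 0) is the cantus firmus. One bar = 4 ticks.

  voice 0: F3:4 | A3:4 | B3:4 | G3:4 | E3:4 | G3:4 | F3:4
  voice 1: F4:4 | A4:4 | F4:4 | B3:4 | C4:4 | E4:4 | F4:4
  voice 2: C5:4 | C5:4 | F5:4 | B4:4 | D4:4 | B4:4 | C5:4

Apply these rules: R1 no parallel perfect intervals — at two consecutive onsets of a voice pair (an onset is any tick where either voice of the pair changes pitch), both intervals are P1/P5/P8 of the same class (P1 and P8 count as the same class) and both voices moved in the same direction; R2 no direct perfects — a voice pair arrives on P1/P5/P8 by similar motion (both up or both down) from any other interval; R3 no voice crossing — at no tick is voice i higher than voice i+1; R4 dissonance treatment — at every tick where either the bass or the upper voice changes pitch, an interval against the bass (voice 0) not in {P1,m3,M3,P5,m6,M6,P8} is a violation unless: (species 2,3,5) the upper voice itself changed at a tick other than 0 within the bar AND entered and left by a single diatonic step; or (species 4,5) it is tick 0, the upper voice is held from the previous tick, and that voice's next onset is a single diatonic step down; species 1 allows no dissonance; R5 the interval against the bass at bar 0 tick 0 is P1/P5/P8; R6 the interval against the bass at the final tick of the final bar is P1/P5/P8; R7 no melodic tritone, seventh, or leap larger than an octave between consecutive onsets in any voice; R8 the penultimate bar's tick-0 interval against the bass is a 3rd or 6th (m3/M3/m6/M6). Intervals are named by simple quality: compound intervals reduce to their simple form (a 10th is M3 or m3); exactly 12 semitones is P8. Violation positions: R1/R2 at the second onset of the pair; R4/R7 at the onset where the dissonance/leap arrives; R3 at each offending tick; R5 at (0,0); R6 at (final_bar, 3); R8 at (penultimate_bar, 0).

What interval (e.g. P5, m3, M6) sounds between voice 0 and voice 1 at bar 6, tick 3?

voice 0=F3 voice 1=F4 -> P8

P8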